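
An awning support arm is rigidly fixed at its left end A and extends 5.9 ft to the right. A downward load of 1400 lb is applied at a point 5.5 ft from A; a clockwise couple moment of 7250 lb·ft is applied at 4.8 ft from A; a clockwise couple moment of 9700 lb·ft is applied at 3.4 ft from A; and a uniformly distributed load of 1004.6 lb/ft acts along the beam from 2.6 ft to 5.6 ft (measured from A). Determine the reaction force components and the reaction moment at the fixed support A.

Resultant of the distributed load: 1004.6 × 3 = 3013.8 lb at 4.1 ft from A.
ΣF_x = 0: A_x = 0.
ΣF_y = 0: A_y − 1400 − 1004.6·3 = 0 → A_y = 4414 lb.
ΣM about A: M_A − 1400·5.5 − 7250 − 9700 − (1004.6·3)·4.1 = 0 → M_A = 37010 lb·ft.

A_x = 0, A_y = 4414 lb, M_A = 37010 lb·ft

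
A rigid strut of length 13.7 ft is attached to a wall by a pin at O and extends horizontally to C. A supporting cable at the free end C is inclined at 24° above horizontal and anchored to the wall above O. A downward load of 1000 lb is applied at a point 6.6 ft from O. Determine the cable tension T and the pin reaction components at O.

ΣM about O: T·sin24°·13.7 − 1000·6.6 = 0 → T = 6600/(13.7·0.406737) = 1184.43 ≈ 1184 lb.
ΣF_x = 0: O_x − T·cos24° = 0 → O_x = 1184.43 × 0.913545 = 1082 lb.
ΣF_y = 0: O_y + T·sin24° − 1000 = 0 → O_y = 1000 − 1184.43 × 0.406737 = 518.2 lb.

T = 1184 lb, O_x = 1082 lb, O_y = 518.2 lb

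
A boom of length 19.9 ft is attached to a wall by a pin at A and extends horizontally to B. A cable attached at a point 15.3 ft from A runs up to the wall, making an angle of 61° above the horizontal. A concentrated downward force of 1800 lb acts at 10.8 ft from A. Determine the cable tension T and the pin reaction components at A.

T = 1453 lb, A_x = 704.3 lb, A_y = 529.4 lb

ΣM about A: T·sin61°·15.3 − 1800·10.8 = 0 → T = 19440/(15.3·0.87462) = 1452.73 ≈ 1453 lb.
ΣF_x = 0: A_x − T·cos61° = 0 → A_x = 1452.73 × 0.48481 = 704.3 lb.
ΣF_y = 0: A_y + T·sin61° − 1800 = 0 → A_y = 1800 − 1452.73 × 0.87462 = 529.4 lb.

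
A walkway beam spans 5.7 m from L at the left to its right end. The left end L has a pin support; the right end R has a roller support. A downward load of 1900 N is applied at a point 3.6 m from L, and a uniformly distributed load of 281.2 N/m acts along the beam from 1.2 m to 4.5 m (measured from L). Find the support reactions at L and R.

L_x = 0, L_y = 1164 N, R_y = 1664 N

Resultant of the distributed load: 281.2 × 3.3 = 927.96 N at 2.85 m from L.
Moments about L: R_y·5.7 − 1900·3.6 − (281.2·3.3)·2.85 = 0 → R_y = 9484.686/5.7 = 1663.98 ≈ 1664 N.
ΣF_y = 0: L_y + 1663.98 − 1900 − 281.2·3.3 = 0 → L_y = 1164 N.
ΣF_x = 0: no horizontal applied forces, so L_x = 0.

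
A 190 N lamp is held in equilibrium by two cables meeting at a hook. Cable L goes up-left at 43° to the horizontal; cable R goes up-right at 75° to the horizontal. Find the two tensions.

T_L = 55.69 N, T_R = 157.4 N

ΣF_x = 0: −T_L·cos43° + T_R·cos75° = 0 → T_R = 2.82573·T_L.
ΣF_y = 0: T_L·sin43° + T_R·sin75° = 190.
Substitute: T_L·(0.681998 + 2.82573·0.965926) = 190 → T_L = 55.6949 ≈ 55.69 N.
Then T_R = 2.82573 × 55.6949 = 157.4 N.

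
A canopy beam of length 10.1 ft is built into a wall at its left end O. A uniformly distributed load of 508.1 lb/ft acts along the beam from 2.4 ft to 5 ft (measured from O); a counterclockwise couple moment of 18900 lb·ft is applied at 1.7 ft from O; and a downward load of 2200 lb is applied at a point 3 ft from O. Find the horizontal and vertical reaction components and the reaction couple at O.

Resultant of the distributed load: 508.1 × 2.6 = 1321.06 lb at 3.7 ft from O.
ΣF_x = 0: O_x = 0.
ΣF_y = 0: O_y − 508.1·2.6 − 2200 = 0 → O_y = 3521 lb.
ΣM about O: M_O − (508.1·2.6)·3.7 + 18900 − 2200·3 = 0 → M_O = -7412 lb·ft.

O_x = 0, O_y = 3521 lb, M_O = -7412 lb·ft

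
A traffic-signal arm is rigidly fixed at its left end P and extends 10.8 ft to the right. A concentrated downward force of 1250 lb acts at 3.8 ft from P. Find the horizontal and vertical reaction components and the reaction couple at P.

ΣF_x = 0: P_x = 0.
ΣF_y = 0: P_y − 1250 = 0 → P_y = 1250 lb.
ΣM about P: M_P − 1250·3.8 = 0 → M_P = 4750 lb·ft.

P_x = 0, P_y = 1250 lb, M_P = 4750 lb·ft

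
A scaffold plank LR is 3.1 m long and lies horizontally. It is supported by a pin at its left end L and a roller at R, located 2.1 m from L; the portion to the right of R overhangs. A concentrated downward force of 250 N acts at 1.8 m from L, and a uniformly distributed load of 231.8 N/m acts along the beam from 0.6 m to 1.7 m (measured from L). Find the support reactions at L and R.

Resultant of the distributed load: 231.8 × 1.1 = 254.98 N at 1.15 m from L.
ΣM about L: R_y·2.1 − 250·1.8 − (231.8·1.1)·1.15 = 0 → R_y = 743.227/2.1 = 353.918 ≈ 353.9 N.
ΣF_y = 0: L_y + 353.918 − 250 − 231.8·1.1 = 0 → L_y = 151.1 N.
ΣF_x = 0: no horizontal applied forces, so L_x = 0.

L_x = 0, L_y = 151.1 N, R_y = 353.9 N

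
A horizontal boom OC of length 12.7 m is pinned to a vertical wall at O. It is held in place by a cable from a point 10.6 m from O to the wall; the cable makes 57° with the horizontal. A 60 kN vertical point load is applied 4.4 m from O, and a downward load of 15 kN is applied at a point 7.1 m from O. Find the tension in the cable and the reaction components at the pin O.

ΣM about O: T·sin57°·10.6 − 60·4.4 − 15·7.1 = 0 → T = 370.5/(10.6·0.838671) = 41.6765 ≈ 41.68 kN.
ΣF_x = 0: O_x − T·cos57° = 0 → O_x = 41.6765 × 0.544639 = 22.70 kN.
ΣF_y = 0: O_y + T·sin57° − 60 − 15 = 0 → O_y = 75 − 41.6765 × 0.838671 = 40.05 kN.

T = 41.68 kN, O_x = 22.70 kN, O_y = 40.05 kN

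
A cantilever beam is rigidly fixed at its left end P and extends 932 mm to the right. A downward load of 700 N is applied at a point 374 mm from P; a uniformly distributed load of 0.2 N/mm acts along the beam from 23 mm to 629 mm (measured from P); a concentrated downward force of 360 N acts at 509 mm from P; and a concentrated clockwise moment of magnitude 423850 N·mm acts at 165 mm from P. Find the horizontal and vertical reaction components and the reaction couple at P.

P_x = 0, P_y = 1181 N, M_P = 908400 N·mm

Resultant of the distributed load: 0.2 × 606 = 121.2 N at 326 mm from P.
ΣF_x = 0: P_x = 0.
ΣF_y = 0: P_y − 700 − 0.2·606 − 360 = 0 → P_y = 1181 N.
ΣM about P: M_P − 700·374 − (0.2·606)·326 − 360·509 − 423850 = 0 → M_P = 908400 N·mm.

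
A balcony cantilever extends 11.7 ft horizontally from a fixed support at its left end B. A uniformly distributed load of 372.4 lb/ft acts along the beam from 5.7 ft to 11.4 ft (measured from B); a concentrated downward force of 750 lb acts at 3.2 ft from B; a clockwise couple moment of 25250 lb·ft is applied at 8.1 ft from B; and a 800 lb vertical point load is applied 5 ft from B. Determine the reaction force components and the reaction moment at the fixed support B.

Resultant of the distributed load: 372.4 × 5.7 = 2122.68 lb at 8.55 ft from B.
ΣF_x = 0: B_x = 0.
ΣF_y = 0: B_y − 372.4·5.7 − 750 − 800 = 0 → B_y = 3673 lb.
ΣM about B: M_B − (372.4·5.7)·8.55 − 750·3.2 − 25250 − 800·5 = 0 → M_B = 49800 lb·ft.

B_x = 0, B_y = 3673 lb, M_B = 49800 lb·ft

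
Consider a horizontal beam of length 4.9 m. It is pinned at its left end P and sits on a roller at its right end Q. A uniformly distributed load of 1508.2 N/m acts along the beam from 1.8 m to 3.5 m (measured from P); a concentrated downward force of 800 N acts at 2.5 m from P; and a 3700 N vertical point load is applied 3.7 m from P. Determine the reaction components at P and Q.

Resultant of the distributed load: 1508.2 × 1.7 = 2563.94 N at 2.65 m from P.
Taking moments about P: Q_y·4.9 − (1508.2·1.7)·2.65 − 800·2.5 − 3700·3.7 = 0 → Q_y = 22484.441/4.9 = 4588.66 ≈ 4589 N.
ΣF_y = 0: P_y + 4588.66 − 1508.2·1.7 − 800 − 3700 = 0 → P_y = 2475 N.
ΣF_x = 0: no horizontal applied forces, so P_x = 0.

P_x = 0, P_y = 2475 N, Q_y = 4589 N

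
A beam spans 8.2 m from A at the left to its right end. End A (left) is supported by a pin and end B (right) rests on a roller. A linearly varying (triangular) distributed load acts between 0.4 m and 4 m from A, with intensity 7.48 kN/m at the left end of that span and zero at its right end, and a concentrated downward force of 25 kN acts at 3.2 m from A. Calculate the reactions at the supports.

Resultant of the triangular load: ½ × 7.48 × 3.6 = 13.464 kN, acting at 1.6 m from A (one-third of the span from the peak).
Taking moments about A: B_y·8.2 − (½·7.48·3.6)·1.6 − 25·3.2 = 0 → B_y = 101.5424/8.2 = 12.3832 ≈ 12.38 kN.
ΣF_y = 0: A_y + 12.3832 − ½·7.48·3.6 − 25 = 0 → A_y = 26.08 kN.
ΣF_x = 0: no horizontal applied forces, so A_x = 0.

A_x = 0, A_y = 26.08 kN, B_y = 12.38 kN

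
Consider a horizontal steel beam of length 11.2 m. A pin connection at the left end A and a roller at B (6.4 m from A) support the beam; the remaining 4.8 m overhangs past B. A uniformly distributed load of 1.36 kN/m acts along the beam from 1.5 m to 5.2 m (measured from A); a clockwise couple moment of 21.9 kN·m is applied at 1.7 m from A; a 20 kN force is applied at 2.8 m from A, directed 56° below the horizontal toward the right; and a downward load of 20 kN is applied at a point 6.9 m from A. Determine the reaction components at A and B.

A_x = -11.18 kN, A_y = 6.740 kN, B_y = 34.87 kN

Resultant of the distributed load: 1.36 × 3.7 = 5.032 kN at 3.35 m from A.
Moments about A: B_y·6.4 − (1.36·3.7)·3.35 − 21.9 − 20·sin56°·2.8 − 20·6.9 = 0 → B_y = 223.183/6.4 = 34.8723 ≈ 34.87 kN.
ΣF_y = 0: A_y + 34.8723 − 1.36·3.7 − 20·sin56° − 20 = 0 → A_y = 6.740 kN.
ΣF_x = 0: A_x + 20·cos56° = 0 → A_x = -11.18 kN.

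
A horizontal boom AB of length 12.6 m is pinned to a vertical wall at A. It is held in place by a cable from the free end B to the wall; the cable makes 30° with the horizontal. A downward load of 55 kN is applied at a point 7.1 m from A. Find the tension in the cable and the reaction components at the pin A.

ΣM about A: T·sin30°·12.6 − 55·7.1 = 0 → T = 390.5/(12.6·0.5) = 61.9841 ≈ 61.98 kN.
ΣF_x = 0: A_x − T·cos30° = 0 → A_x = 61.9841 × 0.866025 = 53.68 kN.
ΣF_y = 0: A_y + T·sin30° − 55 = 0 → A_y = 55 − 61.9841 × 0.5 = 24.01 kN.

T = 61.98 kN, A_x = 53.68 kN, A_y = 24.01 kN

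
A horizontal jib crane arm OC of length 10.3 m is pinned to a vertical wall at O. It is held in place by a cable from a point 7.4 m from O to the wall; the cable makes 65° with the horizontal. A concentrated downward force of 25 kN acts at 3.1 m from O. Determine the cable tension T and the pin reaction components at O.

T = 11.56 kN, O_x = 4.884 kN, O_y = 14.53 kN

ΣM about O: T·sin65°·7.4 − 25·3.1 = 0 → T = 77.5/(7.4·0.906308) = 11.5556 ≈ 11.56 kN.
ΣF_x = 0: O_x − T·cos65° = 0 → O_x = 11.5556 × 0.422618 = 4.884 kN.
ΣF_y = 0: O_y + T·sin65° − 25 = 0 → O_y = 25 − 11.5556 × 0.906308 = 14.53 kN.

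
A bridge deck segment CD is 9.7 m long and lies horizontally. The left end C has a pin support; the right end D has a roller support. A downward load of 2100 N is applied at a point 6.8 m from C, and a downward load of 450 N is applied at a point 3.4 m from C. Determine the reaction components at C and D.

C_x = 0, C_y = 920.1 N, D_y = 1630 N

ΣM about C: D_y·9.7 − 2100·6.8 − 450·3.4 = 0 → D_y = 15810/9.7 = 1629.9 ≈ 1630 N.
ΣF_y = 0: C_y + 1629.9 − 2100 − 450 = 0 → C_y = 920.1 N.
ΣF_x = 0: no horizontal applied forces, so C_x = 0.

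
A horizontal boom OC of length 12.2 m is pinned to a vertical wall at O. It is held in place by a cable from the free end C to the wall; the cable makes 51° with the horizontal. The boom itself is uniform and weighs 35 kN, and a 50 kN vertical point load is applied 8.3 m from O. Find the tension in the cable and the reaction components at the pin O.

ΣM about O: T·sin51°·12.2 − 35·6.1 − 50·8.3 = 0 → T = 628.5/(12.2·0.777146) = 66.2892 ≈ 66.29 kN.
ΣF_x = 0: O_x − T·cos51° = 0 → O_x = 66.2892 × 0.62932 = 41.72 kN.
ΣF_y = 0: O_y + T·sin51° − 35 − 50 = 0 → O_y = 85 − 66.2892 × 0.777146 = 33.48 kN.

T = 66.29 kN, O_x = 41.72 kN, O_y = 33.48 kN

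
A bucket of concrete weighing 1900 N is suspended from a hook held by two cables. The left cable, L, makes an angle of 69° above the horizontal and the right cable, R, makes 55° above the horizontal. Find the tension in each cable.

T_L = 1315 N, T_R = 821.3 N

ΣF_x = 0: −T_L·cos69° + T_R·cos55° = 0 → T_R = 0.624795·T_L.
ΣF_y = 0: T_L·sin69° + T_R·sin55° = 1900.
Substitute: T_L·(0.93358 + 0.624795·0.819152) = 1900 → T_L = 1314.53 ≈ 1315 N.
Then T_R = 0.624795 × 1314.53 = 821.3 N.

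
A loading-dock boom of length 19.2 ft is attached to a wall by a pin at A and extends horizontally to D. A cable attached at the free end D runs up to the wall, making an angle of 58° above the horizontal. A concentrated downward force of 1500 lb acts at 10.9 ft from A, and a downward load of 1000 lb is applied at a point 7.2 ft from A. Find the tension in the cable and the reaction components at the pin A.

ΣM about A: T·sin58°·19.2 − 1500·10.9 − 1000·7.2 = 0 → T = 23550/(19.2·0.848048) = 1446.34 ≈ 1446 lb.
ΣF_x = 0: A_x − T·cos58° = 0 → A_x = 1446.34 × 0.529919 = 766.4 lb.
ΣF_y = 0: A_y + T·sin58° − 1500 − 1000 = 0 → A_y = 2500 − 1446.34 × 0.848048 = 1273 lb.

T = 1446 lb, A_x = 766.4 lb, A_y = 1273 lb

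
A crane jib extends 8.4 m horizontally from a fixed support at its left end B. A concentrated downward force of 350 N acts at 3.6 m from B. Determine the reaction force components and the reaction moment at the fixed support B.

B_x = 0, B_y = 350.0 N, M_B = 1260 N·m

ΣF_x = 0: B_x = 0.
ΣF_y = 0: B_y − 350 = 0 → B_y = 350.0 N.
ΣM about B: M_B − 350·3.6 = 0 → M_B = 1260 N·m.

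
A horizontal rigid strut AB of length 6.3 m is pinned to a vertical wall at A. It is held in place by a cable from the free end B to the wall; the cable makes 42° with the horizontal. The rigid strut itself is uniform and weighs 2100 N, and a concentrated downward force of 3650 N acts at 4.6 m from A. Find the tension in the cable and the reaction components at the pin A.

T = 5552 N, A_x = 4126 N, A_y = 2035 N

ΣM about A: T·sin42°·6.3 − 2100·3.15 − 3650·4.6 = 0 → T = 23405/(6.3·0.669131) = 5552.1 ≈ 5552 N.
ΣF_x = 0: A_x − T·cos42° = 0 → A_x = 5552.1 × 0.743145 = 4126 N.
ΣF_y = 0: A_y + T·sin42° − 2100 − 3650 = 0 → A_y = 5750 − 5552.1 × 0.669131 = 2035 N.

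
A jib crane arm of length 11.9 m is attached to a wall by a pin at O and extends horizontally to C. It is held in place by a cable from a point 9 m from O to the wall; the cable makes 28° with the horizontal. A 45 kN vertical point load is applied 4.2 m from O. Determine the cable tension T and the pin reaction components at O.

T = 44.73 kN, O_x = 39.50 kN, O_y = 24.00 kN

ΣM about O: T·sin28°·9 − 45·4.2 = 0 → T = 189/(9·0.469472) = 44.7311 ≈ 44.73 kN.
ΣF_x = 0: O_x − T·cos28° = 0 → O_x = 44.7311 × 0.882948 = 39.50 kN.
ΣF_y = 0: O_y + T·sin28° − 45 = 0 → O_y = 45 − 44.7311 × 0.469472 = 24.00 kN.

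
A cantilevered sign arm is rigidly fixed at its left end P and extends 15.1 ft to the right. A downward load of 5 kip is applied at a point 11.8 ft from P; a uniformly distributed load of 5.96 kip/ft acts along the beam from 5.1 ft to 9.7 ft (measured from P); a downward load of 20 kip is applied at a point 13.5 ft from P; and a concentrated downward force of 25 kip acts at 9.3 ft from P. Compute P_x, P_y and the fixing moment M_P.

P_x = 0, P_y = 77.42 kip, M_P = 764.4 kip·ft

Resultant of the distributed load: 5.96 × 4.6 = 27.416 kip at 7.4 ft from P.
ΣF_x = 0: P_x = 0.
ΣF_y = 0: P_y − 5 − 5.96·4.6 − 20 − 25 = 0 → P_y = 77.42 kip.
ΣM about P: M_P − 5·11.8 − (5.96·4.6)·7.4 − 20·13.5 − 25·9.3 = 0 → M_P = 764.4 kip·ft.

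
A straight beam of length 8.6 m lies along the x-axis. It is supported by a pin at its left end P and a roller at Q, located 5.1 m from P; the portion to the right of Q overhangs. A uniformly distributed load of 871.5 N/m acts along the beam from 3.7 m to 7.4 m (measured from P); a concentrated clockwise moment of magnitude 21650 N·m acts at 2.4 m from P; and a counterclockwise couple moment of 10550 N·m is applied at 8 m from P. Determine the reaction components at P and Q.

Resultant of the distributed load: 871.5 × 3.7 = 3224.55 N at 5.55 m from P.
Moments about P: Q_y·5.1 − (871.5·3.7)·5.55 − 21650 + 10550 = 0 → Q_y = 28996.2525/5.1 = 5685.54 ≈ 5686 N.
ΣF_y = 0: P_y + 5685.54 − 871.5·3.7 = 0 → P_y = -2461 N.
ΣF_x = 0: no horizontal applied forces, so P_x = 0.

P_x = 0, P_y = -2461 N, Q_y = 5686 N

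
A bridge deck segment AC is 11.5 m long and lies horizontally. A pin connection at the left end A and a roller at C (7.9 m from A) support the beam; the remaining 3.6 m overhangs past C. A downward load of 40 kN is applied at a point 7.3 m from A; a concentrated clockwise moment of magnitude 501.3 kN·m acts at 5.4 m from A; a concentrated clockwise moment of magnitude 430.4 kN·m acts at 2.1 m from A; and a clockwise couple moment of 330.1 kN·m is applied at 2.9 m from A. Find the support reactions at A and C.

Taking moments about A: C_y·7.9 − 40·7.3 − 501.3 − 430.4 − 330.1 = 0 → C_y = 1553.8/7.9 = 196.684 ≈ 196.7 kN.
ΣF_y = 0: A_y + 196.684 − 40 = 0 → A_y = -156.7 kN.
ΣF_x = 0: no horizontal applied forces, so A_x = 0.

A_x = 0, A_y = -156.7 kN, C_y = 196.7 kN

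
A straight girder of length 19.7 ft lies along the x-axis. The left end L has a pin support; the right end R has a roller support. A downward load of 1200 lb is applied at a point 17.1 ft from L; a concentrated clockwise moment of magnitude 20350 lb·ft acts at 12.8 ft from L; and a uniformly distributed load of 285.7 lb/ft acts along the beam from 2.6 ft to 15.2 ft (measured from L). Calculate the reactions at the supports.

Resultant of the distributed load: 285.7 × 12.6 = 3599.82 lb at 8.9 ft from L.
Moments about L: R_y·19.7 − 1200·17.1 − 20350 − (285.7·12.6)·8.9 = 0 → R_y = 72908.398/19.7 = 3700.93 ≈ 3701 lb.
ΣF_y = 0: L_y + 3700.93 − 1200 − 285.7·12.6 = 0 → L_y = 1099 lb.
ΣF_x = 0: no horizontal applied forces, so L_x = 0.

L_x = 0, L_y = 1099 lb, R_y = 3701 lb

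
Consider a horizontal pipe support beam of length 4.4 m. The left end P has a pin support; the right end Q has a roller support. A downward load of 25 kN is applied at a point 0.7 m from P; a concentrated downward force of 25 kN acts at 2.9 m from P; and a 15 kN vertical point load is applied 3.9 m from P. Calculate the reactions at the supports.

P_x = 0, P_y = 31.25 kN, Q_y = 33.75 kN

Moments about P: Q_y·4.4 − 25·0.7 − 25·2.9 − 15·3.9 = 0 → Q_y = 148.5/4.4 = 33.75 kN.
ΣF_y = 0: P_y + 33.75 − 25 − 25 − 15 = 0 → P_y = 31.25 kN.
ΣF_x = 0: no horizontal applied forces, so P_x = 0.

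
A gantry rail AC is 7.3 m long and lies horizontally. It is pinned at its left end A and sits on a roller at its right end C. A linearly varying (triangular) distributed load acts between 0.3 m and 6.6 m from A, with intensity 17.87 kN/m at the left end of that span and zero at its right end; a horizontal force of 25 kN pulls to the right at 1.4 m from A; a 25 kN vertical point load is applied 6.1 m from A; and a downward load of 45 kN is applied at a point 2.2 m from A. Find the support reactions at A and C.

Resultant of the triangular load: ½ × 17.87 × 6.3 = 56.2905 kN, acting at 2.4 m from A (one-third of the span from the peak).
Taking moments about A: C_y·7.3 − (½·17.87·6.3)·2.4 − 25·6.1 − 45·2.2 = 0 → C_y = 386.5972/7.3 = 52.9585 ≈ 52.96 kN.
ΣF_y = 0: A_y + 52.9585 − ½·17.87·6.3 − 25 − 45 = 0 → A_y = 73.33 kN.
ΣF_x = 0: A_x + 25 = 0 → A_x = -25.00 kN.

A_x = -25.00 kN, A_y = 73.33 kN, C_y = 52.96 kN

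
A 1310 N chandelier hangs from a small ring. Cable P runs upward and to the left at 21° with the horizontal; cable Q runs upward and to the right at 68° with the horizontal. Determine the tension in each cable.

T_P = 490.8 N, T_Q = 1223 N

ΣF_x = 0: −T_P·cos21° + T_Q·cos68° = 0 → T_Q = 2.49216·T_P.
ΣF_y = 0: T_P·sin21° + T_Q·sin68° = 1310.
Substitute: T_P·(0.358368 + 2.49216·0.927184) = 1310 → T_P = 490.81 ≈ 490.8 N.
Then T_Q = 2.49216 × 490.81 = 1223 N.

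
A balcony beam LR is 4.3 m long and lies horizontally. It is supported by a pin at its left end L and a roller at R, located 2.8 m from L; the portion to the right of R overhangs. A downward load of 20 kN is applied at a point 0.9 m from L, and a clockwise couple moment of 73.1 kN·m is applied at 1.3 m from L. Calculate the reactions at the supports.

ΣM about L: R_y·2.8 − 20·0.9 − 73.1 = 0 → R_y = 91.1/2.8 = 32.5357 ≈ 32.54 kN.
ΣF_y = 0: L_y + 32.5357 − 20 = 0 → L_y = -12.54 kN.
ΣF_x = 0: no horizontal applied forces, so L_x = 0.

L_x = 0, L_y = -12.54 kN, R_y = 32.54 kN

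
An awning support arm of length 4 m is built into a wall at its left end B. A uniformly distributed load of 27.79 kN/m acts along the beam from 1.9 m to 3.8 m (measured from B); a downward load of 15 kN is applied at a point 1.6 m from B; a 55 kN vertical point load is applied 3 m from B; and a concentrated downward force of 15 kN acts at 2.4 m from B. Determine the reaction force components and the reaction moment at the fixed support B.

B_x = 0, B_y = 137.8 kN, M_B = 375.5 kN·m

Resultant of the distributed load: 27.79 × 1.9 = 52.801 kN at 2.85 m from B.
ΣF_x = 0: B_x = 0.
ΣF_y = 0: B_y − 27.79·1.9 − 15 − 55 − 15 = 0 → B_y = 137.8 kN.
ΣM about B: M_B − (27.79·1.9)·2.85 − 15·1.6 − 55·3 − 15·2.4 = 0 → M_B = 375.5 kN·m.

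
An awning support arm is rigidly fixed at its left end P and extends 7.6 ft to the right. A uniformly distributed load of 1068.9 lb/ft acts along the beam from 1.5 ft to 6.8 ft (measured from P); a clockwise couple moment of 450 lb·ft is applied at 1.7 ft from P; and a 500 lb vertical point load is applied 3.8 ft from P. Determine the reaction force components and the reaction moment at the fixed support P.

P_x = 0, P_y = 6165 lb, M_P = 25860 lb·ft

Resultant of the distributed load: 1068.9 × 5.3 = 5665.17 lb at 4.15 ft from P.
ΣF_x = 0: P_x = 0.
ΣF_y = 0: P_y − 1068.9·5.3 − 500 = 0 → P_y = 6165 lb.
ΣM about P: M_P − (1068.9·5.3)·4.15 − 450 − 500·3.8 = 0 → M_P = 25860 lb·ft.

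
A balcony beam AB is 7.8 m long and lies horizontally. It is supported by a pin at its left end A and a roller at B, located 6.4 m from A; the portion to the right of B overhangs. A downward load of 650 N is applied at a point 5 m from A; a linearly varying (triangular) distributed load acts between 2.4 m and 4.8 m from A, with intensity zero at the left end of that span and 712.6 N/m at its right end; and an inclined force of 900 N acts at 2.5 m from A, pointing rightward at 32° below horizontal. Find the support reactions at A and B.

A_x = -763.2 N, A_y = 753.5 N, B_y = 1229 N

Resultant of the triangular load: ½ × 712.6 × 2.4 = 855.12 N, acting at 4 m from A (one-third of the span from the peak).
ΣM about A: B_y·6.4 − 650·5 − (½·712.6·2.4)·4 − 900·sin32°·2.5 = 0 → B_y = 7862.8/6.4 = 1228.56 ≈ 1229 N.
ΣF_y = 0: A_y + 1228.56 − 650 − ½·712.6·2.4 − 900·sin32° = 0 → A_y = 753.5 N.
ΣF_x = 0: A_x + 900·cos32° = 0 → A_x = -763.2 N.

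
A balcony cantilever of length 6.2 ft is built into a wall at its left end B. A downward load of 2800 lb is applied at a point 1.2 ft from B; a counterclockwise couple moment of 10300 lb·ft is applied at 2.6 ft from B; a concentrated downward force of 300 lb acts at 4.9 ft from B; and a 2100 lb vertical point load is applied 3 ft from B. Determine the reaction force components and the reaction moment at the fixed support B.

B_x = 0, B_y = 5200 lb, M_B = 830.0 lb·ft

ΣF_x = 0: B_x = 0.
ΣF_y = 0: B_y − 2800 − 300 − 2100 = 0 → B_y = 5200 lb.
ΣM about B: M_B − 2800·1.2 + 10300 − 300·4.9 − 2100·3 = 0 → M_B = 830.0 lb·ft.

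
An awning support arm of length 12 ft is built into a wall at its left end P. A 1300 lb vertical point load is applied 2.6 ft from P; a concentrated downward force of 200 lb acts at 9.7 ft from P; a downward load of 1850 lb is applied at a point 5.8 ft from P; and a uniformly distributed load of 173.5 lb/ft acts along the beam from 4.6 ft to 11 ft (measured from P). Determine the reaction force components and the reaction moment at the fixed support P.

Resultant of the distributed load: 173.5 × 6.4 = 1110.4 lb at 7.8 ft from P.
ΣF_x = 0: P_x = 0.
ΣF_y = 0: P_y − 1300 − 200 − 1850 − 173.5·6.4 = 0 → P_y = 4460 lb.
ΣM about P: M_P − 1300·2.6 − 200·9.7 − 1850·5.8 − (173.5·6.4)·7.8 = 0 → M_P = 24710 lb·ft.

P_x = 0, P_y = 4460 lb, M_P = 24710 lb·ft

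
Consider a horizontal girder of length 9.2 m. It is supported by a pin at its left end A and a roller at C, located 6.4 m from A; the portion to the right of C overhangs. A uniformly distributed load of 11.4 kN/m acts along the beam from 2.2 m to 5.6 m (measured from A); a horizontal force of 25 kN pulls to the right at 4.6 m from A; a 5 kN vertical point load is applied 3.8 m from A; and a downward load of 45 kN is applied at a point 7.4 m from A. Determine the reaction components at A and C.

A_x = -25.00 kN, A_y = 10.14 kN, C_y = 78.62 kN

Resultant of the distributed load: 11.4 × 3.4 = 38.76 kN at 3.9 m from A.
ΣM about A: C_y·6.4 − (11.4·3.4)·3.9 − 5·3.8 − 45·7.4 = 0 → C_y = 503.164/6.4 = 78.6194 ≈ 78.62 kN.
ΣF_y = 0: A_y + 78.6194 − 11.4·3.4 − 5 − 45 = 0 → A_y = 10.14 kN.
ΣF_x = 0: A_x + 25 = 0 → A_x = -25.00 kN.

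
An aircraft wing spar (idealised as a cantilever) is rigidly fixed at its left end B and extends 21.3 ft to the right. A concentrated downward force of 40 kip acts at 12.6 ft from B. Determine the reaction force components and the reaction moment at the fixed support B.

B_x = 0, B_y = 40.00 kip, M_B = 504.0 kip·ft

ΣF_x = 0: B_x = 0.
ΣF_y = 0: B_y − 40 = 0 → B_y = 40.00 kip.
ΣM about B: M_B − 40·12.6 = 0 → M_B = 504.0 kip·ft.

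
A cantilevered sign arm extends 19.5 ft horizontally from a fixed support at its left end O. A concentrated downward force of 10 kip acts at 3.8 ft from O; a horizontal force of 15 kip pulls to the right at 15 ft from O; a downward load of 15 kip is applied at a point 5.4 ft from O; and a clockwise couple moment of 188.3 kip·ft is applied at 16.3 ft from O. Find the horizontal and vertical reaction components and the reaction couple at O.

O_x = -15.00 kip, O_y = 25.00 kip, M_O = 307.3 kip·ft

ΣF_x = 0: O_x + 15 = 0 → O_x = -15.00 kip.
ΣF_y = 0: O_y − 10 − 15 = 0 → O_y = 25.00 kip.
ΣM about O: M_O − 10·3.8 − 15·5.4 − 188.3 = 0 → M_O = 307.3 kip·ft.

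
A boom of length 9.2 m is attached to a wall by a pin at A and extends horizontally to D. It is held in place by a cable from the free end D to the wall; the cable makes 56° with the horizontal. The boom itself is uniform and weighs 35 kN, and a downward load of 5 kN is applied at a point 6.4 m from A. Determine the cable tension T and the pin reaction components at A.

ΣM about A: T·sin56°·9.2 − 35·4.6 − 5·6.4 = 0 → T = 193/(9.2·0.829038) = 25.3043 ≈ 25.30 kN.
ΣF_x = 0: A_x − T·cos56° = 0 → A_x = 25.3043 × 0.559193 = 14.15 kN.
ΣF_y = 0: A_y + T·sin56° − 35 − 5 = 0 → A_y = 40 − 25.3043 × 0.829038 = 19.02 kN.

T = 25.30 kN, A_x = 14.15 kN, A_y = 19.02 kN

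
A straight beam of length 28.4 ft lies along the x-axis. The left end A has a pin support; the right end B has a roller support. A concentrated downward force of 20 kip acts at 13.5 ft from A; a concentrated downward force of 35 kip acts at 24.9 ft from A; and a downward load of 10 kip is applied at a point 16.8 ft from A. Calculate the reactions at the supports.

A_x = 0, A_y = 18.89 kip, B_y = 46.11 kip

Moments about A: B_y·28.4 − 20·13.5 − 35·24.9 − 10·16.8 = 0 → B_y = 1309.5/28.4 = 46.1092 ≈ 46.11 kip.
ΣF_y = 0: A_y + 46.1092 − 20 − 35 − 10 = 0 → A_y = 18.89 kip.
ΣF_x = 0: no horizontal applied forces, so A_x = 0.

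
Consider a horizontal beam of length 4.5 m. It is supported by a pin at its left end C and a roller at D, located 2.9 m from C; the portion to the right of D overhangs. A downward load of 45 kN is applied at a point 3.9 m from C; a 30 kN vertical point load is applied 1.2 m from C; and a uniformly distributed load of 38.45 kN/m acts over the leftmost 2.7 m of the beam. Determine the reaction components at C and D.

Resultant of the distributed load: 38.45 × 2.7 = 103.815 kN at 1.35 m from C.
Taking moments about C: D_y·2.9 − 45·3.9 − 30·1.2 − (38.45·2.7)·1.35 = 0 → D_y = 351.65025/2.9 = 121.259 ≈ 121.3 kN.
ΣF_y = 0: C_y + 121.259 − 45 − 30 − 38.45·2.7 = 0 → C_y = 57.56 kN.
ΣF_x = 0: no horizontal applied forces, so C_x = 0.

C_x = 0, C_y = 57.56 kN, D_y = 121.3 kN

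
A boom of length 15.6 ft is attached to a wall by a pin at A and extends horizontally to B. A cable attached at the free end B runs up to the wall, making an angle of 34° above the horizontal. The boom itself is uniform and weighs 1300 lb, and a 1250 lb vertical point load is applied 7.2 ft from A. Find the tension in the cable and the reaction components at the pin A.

T = 2194 lb, A_x = 1819 lb, A_y = 1323 lb

ΣM about A: T·sin34°·15.6 − 1300·7.8 − 1250·7.2 = 0 → T = 19140/(15.6·0.559193) = 2194.1 ≈ 2194 lb.
ΣF_x = 0: A_x − T·cos34° = 0 → A_x = 2194.1 × 0.829038 = 1819 lb.
ΣF_y = 0: A_y + T·sin34° − 1300 − 1250 = 0 → A_y = 2550 − 2194.1 × 0.559193 = 1323 lb.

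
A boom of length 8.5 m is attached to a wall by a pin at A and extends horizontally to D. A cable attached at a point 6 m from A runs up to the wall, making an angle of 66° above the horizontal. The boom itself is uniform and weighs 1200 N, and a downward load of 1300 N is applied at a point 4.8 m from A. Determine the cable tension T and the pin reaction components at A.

T = 2069 N, A_x = 841.5 N, A_y = 610.0 N

ΣM about A: T·sin66°·6 − 1200·4.25 − 1300·4.8 = 0 → T = 11340/(6·0.913545) = 2068.86 ≈ 2069 N.
ΣF_x = 0: A_x − T·cos66° = 0 → A_x = 2068.86 × 0.406737 = 841.5 N.
ΣF_y = 0: A_y + T·sin66° − 1200 − 1300 = 0 → A_y = 2500 − 2068.86 × 0.913545 = 610.0 N.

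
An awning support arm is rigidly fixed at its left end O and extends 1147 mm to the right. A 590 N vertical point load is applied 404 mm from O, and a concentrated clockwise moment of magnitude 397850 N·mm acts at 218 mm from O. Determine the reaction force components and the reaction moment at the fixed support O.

ΣF_x = 0: O_x = 0.
ΣF_y = 0: O_y − 590 = 0 → O_y = 590.0 N.
ΣM about O: M_O − 590·404 − 397850 = 0 → M_O = 636200 N·mm.

O_x = 0, O_y = 590.0 N, M_O = 636200 N·mm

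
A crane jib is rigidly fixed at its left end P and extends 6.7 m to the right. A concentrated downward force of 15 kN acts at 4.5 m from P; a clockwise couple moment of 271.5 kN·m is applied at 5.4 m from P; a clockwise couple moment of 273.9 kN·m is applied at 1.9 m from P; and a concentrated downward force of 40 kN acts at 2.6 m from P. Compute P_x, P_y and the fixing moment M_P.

P_x = 0, P_y = 55.00 kN, M_P = 716.9 kN·m

ΣF_x = 0: P_x = 0.
ΣF_y = 0: P_y − 15 − 40 = 0 → P_y = 55.00 kN.
ΣM about P: M_P − 15·4.5 − 271.5 − 273.9 − 40·2.6 = 0 → M_P = 716.9 kN·m.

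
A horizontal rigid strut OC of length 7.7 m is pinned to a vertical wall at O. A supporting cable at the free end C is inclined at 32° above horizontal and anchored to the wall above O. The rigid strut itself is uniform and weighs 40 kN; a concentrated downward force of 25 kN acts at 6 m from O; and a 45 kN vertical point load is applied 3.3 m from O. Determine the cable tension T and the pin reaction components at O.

T = 110.9 kN, O_x = 94.05 kN, O_y = 51.23 kN

ΣM about O: T·sin32°·7.7 − 40·3.85 − 25·6 − 45·3.3 = 0 → T = 452.5/(7.7·0.529919) = 110.897 ≈ 110.9 kN.
ΣF_x = 0: O_x − T·cos32° = 0 → O_x = 110.897 × 0.848048 = 94.05 kN.
ΣF_y = 0: O_y + T·sin32° − 40 − 25 − 45 = 0 → O_y = 110 − 110.897 × 0.529919 = 51.23 kN.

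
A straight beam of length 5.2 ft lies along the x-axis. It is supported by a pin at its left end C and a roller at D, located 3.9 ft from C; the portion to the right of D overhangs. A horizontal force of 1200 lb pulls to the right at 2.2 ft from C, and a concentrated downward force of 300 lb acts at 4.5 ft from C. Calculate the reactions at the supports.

C_x = -1200 lb, C_y = -46.15 lb, D_y = 346.2 lb

Taking moments about C: D_y·3.9 − 300·4.5 = 0 → D_y = 1350/3.9 = 346.154 ≈ 346.2 lb.
ΣF_y = 0: C_y + 346.154 − 300 = 0 → C_y = -46.15 lb.
ΣF_x = 0: C_x + 1200 = 0 → C_x = -1200 lb.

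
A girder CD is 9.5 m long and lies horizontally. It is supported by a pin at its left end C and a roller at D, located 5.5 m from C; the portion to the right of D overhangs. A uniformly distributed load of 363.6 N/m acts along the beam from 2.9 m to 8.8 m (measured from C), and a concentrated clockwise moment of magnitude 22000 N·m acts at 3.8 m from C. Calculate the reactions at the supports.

C_x = 0, C_y = -4137 N, D_y = 6282 N

Resultant of the distributed load: 363.6 × 5.9 = 2145.24 N at 5.85 m from C.
Moments about C: D_y·5.5 − (363.6·5.9)·5.85 − 22000 = 0 → D_y = 34549.654/5.5 = 6281.76 ≈ 6282 N.
ΣF_y = 0: C_y + 6281.76 − 363.6·5.9 = 0 → C_y = -4137 N.
ΣF_x = 0: no horizontal applied forces, so C_x = 0.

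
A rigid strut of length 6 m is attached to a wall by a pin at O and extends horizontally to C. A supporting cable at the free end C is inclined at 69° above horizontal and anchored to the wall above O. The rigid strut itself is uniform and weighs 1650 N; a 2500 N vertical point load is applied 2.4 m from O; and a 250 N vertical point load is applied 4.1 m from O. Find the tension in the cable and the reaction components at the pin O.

ΣM about O: T·sin69°·6 − 1650·3 − 2500·2.4 − 250·4.1 = 0 → T = 11975/(6·0.93358) = 2137.83 ≈ 2138 N.
ΣF_x = 0: O_x − T·cos69° = 0 → O_x = 2137.83 × 0.358368 = 766.1 N.
ΣF_y = 0: O_y + T·sin69° − 1650 − 2500 − 250 = 0 → O_y = 4400 − 2137.83 × 0.93358 = 2404 N.

T = 2138 N, O_x = 766.1 N, O_y = 2404 N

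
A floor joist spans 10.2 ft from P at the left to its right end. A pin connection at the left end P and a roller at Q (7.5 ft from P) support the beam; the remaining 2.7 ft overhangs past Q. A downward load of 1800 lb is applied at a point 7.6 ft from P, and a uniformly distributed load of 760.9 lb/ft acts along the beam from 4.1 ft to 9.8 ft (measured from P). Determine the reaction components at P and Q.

P_x = 0, P_y = 294.1 lb, Q_y = 5843 lb

Resultant of the distributed load: 760.9 × 5.7 = 4337.13 lb at 6.95 ft from P.
Moments about P: Q_y·7.5 − 1800·7.6 − (760.9·5.7)·6.95 = 0 → Q_y = 43823.0535/7.5 = 5843.07 ≈ 5843 lb.
ΣF_y = 0: P_y + 5843.07 − 1800 − 760.9·5.7 = 0 → P_y = 294.1 lb.
ΣF_x = 0: no horizontal applied forces, so P_x = 0.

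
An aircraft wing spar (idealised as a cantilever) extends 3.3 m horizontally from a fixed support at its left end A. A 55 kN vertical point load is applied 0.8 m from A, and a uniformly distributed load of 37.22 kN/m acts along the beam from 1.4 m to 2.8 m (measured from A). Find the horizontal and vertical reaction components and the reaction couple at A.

A_x = 0, A_y = 107.1 kN, M_A = 153.4 kN·m

Resultant of the distributed load: 37.22 × 1.4 = 52.108 kN at 2.1 m from A.
ΣF_x = 0: A_x = 0.
ΣF_y = 0: A_y − 55 − 37.22·1.4 = 0 → A_y = 107.1 kN.
ΣM about A: M_A − 55·0.8 − (37.22·1.4)·2.1 = 0 → M_A = 153.4 kN·m.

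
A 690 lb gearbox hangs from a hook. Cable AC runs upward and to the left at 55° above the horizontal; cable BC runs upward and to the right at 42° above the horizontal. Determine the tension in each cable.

T_AC = 516.6 lb, T_BC = 398.7 lb

ΣF_x = 0: −T_AC·cos55° + T_BC·cos42° = 0 → T_BC = 0.771823·T_AC.
ΣF_y = 0: T_AC·sin55° + T_BC·sin42° = 690.
Substitute: T_AC·(0.819152 + 0.771823·0.669131) = 690 → T_AC = 516.621 ≈ 516.6 lb.
Then T_BC = 0.771823 × 516.621 = 398.7 lb.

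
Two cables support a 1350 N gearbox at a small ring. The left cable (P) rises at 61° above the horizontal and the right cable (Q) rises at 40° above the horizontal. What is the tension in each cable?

T_P = 1054 N, T_Q = 666.7 N

ΣF_x = 0: −T_P·cos61° + T_Q·cos40° = 0 → T_Q = 0.632874·T_P.
ΣF_y = 0: T_P·sin61° + T_Q·sin40° = 1350.
Substitute: T_P·(0.87462 + 0.632874·0.642788) = 1350 → T_P = 1053.52 ≈ 1054 N.
Then T_Q = 0.632874 × 1053.52 = 666.7 N.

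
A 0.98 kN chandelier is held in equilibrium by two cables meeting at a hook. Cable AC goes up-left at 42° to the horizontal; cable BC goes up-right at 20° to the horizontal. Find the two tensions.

T_AC = 1.043 kN, T_BC = 0.8248 kN

ΣF_x = 0: −T_AC·cos42° + T_BC·cos20° = 0 → T_BC = 0.790838·T_AC.
ΣF_y = 0: T_AC·sin42° + T_BC·sin20° = 0.98.
Substitute: T_AC·(0.669131 + 0.790838·0.34202) = 0.98 → T_AC = 1.04298 ≈ 1.043 kN.
Then T_BC = 0.790838 × 1.04298 = 0.8248 kN.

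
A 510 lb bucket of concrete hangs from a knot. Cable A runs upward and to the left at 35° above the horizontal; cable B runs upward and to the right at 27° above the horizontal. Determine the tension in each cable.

ΣF_x = 0: −T_A·cos35° + T_B·cos27° = 0 → T_B = 0.919356·T_A.
ΣF_y = 0: T_A·sin35° + T_B·sin27° = 510.
Substitute: T_A·(0.573576 + 0.919356·0.45399) = 510 → T_A = 514.655 ≈ 514.7 lb.
Then T_B = 0.919356 × 514.655 = 473.2 lb.

T_A = 514.7 lb, T_B = 473.2 lb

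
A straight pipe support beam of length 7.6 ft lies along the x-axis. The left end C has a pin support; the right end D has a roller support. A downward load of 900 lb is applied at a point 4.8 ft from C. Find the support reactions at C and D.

C_x = 0, C_y = 331.6 lb, D_y = 568.4 lb

Taking moments about C: D_y·7.6 − 900·4.8 = 0 → D_y = 4320/7.6 = 568.421 ≈ 568.4 lb.
ΣF_y = 0: C_y + 568.421 − 900 = 0 → C_y = 331.6 lb.
ΣF_x = 0: no horizontal applied forces, so C_x = 0.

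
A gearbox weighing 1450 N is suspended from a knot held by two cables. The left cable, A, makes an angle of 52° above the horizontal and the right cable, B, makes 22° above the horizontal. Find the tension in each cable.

T_A = 1399 N, T_B = 928.7 N

ΣF_x = 0: −T_A·cos52° + T_B·cos22° = 0 → T_B = 0.664012·T_A.
ΣF_y = 0: T_A·sin52° + T_B·sin22° = 1450.
Substitute: T_A·(0.788011 + 0.664012·0.374607) = 1450 → T_A = 1398.6 ≈ 1399 N.
Then T_B = 0.664012 × 1398.6 = 928.7 N.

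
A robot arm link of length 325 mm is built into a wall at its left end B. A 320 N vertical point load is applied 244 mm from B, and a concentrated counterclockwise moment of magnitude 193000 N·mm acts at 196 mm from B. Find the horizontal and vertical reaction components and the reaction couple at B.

ΣF_x = 0: B_x = 0.
ΣF_y = 0: B_y − 320 = 0 → B_y = 320.0 N.
ΣM about B: M_B − 320·244 + 193000 = 0 → M_B = -114900 N·mm.

B_x = 0, B_y = 320.0 N, M_B = -114900 N·mm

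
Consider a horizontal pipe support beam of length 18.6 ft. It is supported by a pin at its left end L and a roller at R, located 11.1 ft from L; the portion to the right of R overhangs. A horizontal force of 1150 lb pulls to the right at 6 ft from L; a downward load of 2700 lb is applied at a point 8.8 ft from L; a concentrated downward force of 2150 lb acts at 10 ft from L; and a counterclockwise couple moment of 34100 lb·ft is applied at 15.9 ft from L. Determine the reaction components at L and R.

Taking moments about L: R_y·11.1 − 2700·8.8 − 2150·10 + 34100 = 0 → R_y = 11160/11.1 = 1005.41 ≈ 1005 lb.
ΣF_y = 0: L_y + 1005.41 − 2700 − 2150 = 0 → L_y = 3845 lb.
ΣF_x = 0: L_x + 1150 = 0 → L_x = -1150 lb.

L_x = -1150 lb, L_y = 3845 lb, R_y = 1005 lb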